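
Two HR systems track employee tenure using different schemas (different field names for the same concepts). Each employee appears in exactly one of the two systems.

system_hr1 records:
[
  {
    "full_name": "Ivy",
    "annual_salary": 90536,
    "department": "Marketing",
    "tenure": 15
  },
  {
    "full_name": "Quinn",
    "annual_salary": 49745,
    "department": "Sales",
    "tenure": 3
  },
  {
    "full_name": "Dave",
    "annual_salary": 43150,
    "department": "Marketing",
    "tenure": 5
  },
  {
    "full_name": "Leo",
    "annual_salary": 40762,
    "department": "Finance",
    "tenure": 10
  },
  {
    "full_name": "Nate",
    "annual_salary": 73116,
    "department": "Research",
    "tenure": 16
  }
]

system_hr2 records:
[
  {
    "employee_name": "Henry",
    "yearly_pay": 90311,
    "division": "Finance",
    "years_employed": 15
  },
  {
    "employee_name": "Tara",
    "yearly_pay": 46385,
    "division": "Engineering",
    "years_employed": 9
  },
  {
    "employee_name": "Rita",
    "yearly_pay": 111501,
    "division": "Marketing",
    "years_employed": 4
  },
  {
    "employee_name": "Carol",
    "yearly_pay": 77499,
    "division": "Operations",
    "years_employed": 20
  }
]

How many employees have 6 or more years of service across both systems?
6

Reconcile schemas: "tenure" (system_hr1) = "years_employed" (system_hr2) = years of service

From system_hr1: 3 employees with >= 6 years
From system_hr2: 3 employees with >= 6 years

Total: 3 + 3 = 6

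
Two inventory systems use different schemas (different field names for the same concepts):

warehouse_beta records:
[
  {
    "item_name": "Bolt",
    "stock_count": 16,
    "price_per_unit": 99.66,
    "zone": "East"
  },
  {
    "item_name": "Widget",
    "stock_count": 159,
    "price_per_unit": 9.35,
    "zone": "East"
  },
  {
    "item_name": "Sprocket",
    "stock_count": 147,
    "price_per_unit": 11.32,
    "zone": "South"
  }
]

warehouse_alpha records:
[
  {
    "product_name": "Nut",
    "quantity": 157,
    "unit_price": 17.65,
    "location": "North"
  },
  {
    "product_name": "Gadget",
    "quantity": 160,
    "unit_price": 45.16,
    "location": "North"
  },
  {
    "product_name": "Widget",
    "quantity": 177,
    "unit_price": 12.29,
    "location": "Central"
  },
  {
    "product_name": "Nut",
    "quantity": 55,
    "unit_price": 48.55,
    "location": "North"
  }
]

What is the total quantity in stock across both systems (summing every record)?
871

To reconcile these schemas, identify the field holding the quantity in stock in each system:
1. In warehouse_beta it is "stock_count"
2. In warehouse_alpha it is "quantity"

From warehouse_beta: 16 + 159 + 147 = 322
From warehouse_alpha: 157 + 160 + 177 + 55 = 549

Total: 322 + 549 = 871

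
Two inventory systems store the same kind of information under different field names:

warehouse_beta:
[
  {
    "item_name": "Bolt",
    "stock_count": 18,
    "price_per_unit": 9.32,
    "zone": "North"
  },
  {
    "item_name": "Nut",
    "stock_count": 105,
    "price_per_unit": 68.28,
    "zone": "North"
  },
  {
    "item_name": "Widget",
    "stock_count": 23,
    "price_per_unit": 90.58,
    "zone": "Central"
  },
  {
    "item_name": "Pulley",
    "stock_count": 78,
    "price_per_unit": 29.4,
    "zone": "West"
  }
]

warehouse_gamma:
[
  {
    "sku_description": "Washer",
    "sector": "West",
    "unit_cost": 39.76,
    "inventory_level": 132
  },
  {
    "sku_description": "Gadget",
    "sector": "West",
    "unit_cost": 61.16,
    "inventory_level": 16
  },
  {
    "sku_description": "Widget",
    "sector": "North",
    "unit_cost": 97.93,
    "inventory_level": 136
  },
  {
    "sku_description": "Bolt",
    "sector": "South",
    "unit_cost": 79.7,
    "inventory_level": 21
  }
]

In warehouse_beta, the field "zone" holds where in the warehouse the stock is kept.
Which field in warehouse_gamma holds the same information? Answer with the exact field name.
sector

In warehouse_beta, "zone" holds where in the warehouse the stock is kept.
The fields in warehouse_gamma are: "sku_description", "sector", "unit_cost", "inventory_level".
"sector" is the match: the name refers to the same concept and its values are area labels (e.g. 'North', 'South').
The other fields ("sku_description", "unit_cost", "inventory_level") hold different kinds of data.

So "zone" in warehouse_beta corresponds to "sector" in warehouse_gamma.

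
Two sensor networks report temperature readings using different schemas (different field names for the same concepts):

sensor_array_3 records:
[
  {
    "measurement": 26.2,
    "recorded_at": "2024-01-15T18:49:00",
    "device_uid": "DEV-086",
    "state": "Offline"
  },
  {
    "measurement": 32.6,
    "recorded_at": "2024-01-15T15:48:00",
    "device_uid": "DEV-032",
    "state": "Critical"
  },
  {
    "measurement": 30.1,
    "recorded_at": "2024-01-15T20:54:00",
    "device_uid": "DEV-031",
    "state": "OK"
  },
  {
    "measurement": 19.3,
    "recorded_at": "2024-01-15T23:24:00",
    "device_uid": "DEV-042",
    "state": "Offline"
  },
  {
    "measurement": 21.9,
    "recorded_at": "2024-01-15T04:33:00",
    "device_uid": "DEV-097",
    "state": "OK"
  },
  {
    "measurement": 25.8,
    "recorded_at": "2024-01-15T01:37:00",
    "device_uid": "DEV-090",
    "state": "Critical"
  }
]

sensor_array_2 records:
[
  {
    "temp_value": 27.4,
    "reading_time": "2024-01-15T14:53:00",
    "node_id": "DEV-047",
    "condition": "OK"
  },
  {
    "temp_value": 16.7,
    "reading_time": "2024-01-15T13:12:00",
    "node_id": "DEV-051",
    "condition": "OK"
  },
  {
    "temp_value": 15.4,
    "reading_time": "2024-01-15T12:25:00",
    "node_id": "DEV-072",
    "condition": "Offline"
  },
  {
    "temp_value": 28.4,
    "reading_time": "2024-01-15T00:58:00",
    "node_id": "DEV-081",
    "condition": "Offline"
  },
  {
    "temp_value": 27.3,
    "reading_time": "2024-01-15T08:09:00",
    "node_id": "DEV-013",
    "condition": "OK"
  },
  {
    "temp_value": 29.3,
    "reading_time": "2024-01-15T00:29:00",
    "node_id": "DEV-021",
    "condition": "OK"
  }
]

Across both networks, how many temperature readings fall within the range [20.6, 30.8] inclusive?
8

Schema mapping: "measurement" (sensor_array_3) = "temp_value" (sensor_array_2) = temperature

Readings in [20.6, 30.8] from sensor_array_3: 4
Readings in [20.6, 30.8] from sensor_array_2: 4

Total count: 4 + 4 = 8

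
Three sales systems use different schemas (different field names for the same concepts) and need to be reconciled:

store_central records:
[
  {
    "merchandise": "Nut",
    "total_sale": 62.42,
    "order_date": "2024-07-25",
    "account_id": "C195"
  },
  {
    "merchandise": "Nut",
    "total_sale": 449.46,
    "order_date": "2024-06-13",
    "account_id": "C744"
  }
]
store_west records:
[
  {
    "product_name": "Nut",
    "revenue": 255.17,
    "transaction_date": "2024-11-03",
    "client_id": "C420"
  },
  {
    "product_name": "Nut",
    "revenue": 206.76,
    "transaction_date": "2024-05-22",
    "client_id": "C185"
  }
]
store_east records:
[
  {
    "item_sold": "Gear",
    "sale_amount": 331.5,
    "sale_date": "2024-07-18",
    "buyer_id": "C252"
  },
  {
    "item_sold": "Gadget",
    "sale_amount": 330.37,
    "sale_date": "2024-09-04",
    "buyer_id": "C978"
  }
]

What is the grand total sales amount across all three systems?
1635.68

Schema reconciliation - all amount fields map to sale amount:

store_central (total_sale): 511.88
store_west (revenue): 461.93
store_east (sale_amount): 661.87

Grand total: 1635.68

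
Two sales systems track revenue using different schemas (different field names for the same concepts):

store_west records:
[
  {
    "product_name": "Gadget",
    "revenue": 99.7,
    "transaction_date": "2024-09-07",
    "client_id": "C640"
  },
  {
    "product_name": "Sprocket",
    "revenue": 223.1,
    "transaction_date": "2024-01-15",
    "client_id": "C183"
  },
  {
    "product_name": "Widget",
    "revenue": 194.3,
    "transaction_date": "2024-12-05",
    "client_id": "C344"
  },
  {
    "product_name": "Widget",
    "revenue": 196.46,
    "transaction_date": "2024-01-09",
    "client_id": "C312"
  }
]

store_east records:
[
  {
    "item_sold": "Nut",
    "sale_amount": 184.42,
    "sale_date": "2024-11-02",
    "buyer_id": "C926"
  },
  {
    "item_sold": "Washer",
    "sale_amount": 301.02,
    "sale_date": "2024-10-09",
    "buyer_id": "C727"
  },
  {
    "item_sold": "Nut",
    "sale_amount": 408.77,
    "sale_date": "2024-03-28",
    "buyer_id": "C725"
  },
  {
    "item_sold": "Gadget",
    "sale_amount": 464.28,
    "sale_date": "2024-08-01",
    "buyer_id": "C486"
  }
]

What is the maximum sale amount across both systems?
464.28

Reconcile: "revenue" (store_west) = "sale_amount" (store_east) = sale amount

Maximum in store_west: 223.1
Maximum in store_east: 464.28

Overall maximum: max(223.1, 464.28) = 464.28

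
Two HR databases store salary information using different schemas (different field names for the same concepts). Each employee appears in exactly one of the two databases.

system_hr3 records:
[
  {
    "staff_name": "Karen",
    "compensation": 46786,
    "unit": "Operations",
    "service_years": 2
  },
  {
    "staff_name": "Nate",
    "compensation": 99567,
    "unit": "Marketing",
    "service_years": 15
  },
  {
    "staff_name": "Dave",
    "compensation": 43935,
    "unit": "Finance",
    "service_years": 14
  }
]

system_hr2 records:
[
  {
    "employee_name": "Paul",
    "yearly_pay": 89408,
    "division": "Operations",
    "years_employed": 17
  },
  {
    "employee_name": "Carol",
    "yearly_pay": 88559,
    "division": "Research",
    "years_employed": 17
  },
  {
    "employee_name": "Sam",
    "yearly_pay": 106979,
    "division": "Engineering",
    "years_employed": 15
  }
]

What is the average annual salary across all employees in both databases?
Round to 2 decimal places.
79205.67

Schema mapping: "compensation" (system_hr3) = "yearly_pay" (system_hr2) = annual salary

All salaries: [46786, 99567, 43935, 89408, 88559, 106979]
Sum: 475234
Count: 6
Average: 475234 / 6 = 79205.67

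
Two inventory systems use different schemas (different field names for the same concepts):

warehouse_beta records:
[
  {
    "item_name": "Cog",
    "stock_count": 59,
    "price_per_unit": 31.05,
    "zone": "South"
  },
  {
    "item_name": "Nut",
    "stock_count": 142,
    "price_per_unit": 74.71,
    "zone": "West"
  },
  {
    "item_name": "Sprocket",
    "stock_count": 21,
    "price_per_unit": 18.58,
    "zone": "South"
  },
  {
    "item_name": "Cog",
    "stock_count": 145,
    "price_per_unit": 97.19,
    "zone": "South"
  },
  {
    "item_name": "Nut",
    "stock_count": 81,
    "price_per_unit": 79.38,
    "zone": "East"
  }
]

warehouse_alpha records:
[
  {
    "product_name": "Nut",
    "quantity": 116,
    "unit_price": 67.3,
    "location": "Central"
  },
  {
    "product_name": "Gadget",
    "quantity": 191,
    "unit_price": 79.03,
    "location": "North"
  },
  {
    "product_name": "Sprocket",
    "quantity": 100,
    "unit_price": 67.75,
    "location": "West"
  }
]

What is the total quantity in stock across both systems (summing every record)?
855

To reconcile these schemas, identify the field holding the quantity in stock in each system:
1. In warehouse_beta it is "stock_count"
2. In warehouse_alpha it is "quantity"

From warehouse_beta: 59 + 142 + 21 + 145 + 81 = 448
From warehouse_alpha: 116 + 191 + 100 = 407

Total: 448 + 407 = 855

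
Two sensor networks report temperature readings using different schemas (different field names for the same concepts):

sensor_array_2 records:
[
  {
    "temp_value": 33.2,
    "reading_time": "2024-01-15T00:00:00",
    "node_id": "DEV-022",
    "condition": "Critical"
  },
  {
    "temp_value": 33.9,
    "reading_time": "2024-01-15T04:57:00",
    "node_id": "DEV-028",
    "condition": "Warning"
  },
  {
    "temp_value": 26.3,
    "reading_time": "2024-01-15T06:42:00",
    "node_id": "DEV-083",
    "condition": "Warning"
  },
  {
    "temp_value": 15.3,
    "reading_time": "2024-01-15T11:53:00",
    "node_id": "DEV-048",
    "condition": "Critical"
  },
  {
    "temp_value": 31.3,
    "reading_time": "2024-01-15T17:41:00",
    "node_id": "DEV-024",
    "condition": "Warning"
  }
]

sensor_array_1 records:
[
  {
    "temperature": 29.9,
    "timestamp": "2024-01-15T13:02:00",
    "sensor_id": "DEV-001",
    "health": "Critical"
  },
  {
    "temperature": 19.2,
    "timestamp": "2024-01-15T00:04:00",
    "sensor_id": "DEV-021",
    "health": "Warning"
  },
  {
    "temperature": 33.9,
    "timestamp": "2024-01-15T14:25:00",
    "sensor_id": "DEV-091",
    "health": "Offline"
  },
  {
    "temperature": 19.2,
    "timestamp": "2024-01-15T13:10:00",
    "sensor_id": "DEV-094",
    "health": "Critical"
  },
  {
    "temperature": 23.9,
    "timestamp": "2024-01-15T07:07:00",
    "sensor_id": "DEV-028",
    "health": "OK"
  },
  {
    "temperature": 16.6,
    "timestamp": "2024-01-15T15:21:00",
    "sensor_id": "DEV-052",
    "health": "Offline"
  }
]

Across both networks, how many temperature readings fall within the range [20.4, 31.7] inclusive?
4

Schema mapping: "temp_value" (sensor_array_2) = "temperature" (sensor_array_1) = temperature

Readings in [20.4, 31.7] from sensor_array_2: 2
Readings in [20.4, 31.7] from sensor_array_1: 2

Total count: 2 + 2 = 4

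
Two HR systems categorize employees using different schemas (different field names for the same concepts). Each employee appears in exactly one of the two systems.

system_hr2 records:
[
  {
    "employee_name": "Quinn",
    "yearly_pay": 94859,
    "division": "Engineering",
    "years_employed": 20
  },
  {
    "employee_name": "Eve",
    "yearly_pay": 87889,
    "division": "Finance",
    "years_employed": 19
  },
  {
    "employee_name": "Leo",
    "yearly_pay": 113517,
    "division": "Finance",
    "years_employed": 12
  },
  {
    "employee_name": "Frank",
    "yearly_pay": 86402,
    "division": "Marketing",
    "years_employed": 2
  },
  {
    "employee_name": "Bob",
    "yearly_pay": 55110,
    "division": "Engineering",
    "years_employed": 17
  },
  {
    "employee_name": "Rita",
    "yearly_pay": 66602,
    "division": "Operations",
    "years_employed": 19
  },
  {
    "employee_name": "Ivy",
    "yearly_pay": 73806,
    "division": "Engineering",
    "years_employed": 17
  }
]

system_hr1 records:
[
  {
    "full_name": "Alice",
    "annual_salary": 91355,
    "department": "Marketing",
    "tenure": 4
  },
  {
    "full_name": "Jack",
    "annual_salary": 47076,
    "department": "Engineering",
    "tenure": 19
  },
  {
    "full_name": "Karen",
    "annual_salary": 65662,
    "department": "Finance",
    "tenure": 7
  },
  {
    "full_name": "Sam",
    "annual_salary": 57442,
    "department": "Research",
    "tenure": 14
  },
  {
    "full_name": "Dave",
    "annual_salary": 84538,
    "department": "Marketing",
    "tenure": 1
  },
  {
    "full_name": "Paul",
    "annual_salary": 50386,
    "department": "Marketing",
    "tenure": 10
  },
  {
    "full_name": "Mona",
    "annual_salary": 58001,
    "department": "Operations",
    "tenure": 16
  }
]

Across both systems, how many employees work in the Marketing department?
4

Schema mapping: "division" (system_hr2) = "department" (system_hr1) = department

Marketing employees in system_hr2: 1
Marketing employees in system_hr1: 3

Total in Marketing: 1 + 3 = 4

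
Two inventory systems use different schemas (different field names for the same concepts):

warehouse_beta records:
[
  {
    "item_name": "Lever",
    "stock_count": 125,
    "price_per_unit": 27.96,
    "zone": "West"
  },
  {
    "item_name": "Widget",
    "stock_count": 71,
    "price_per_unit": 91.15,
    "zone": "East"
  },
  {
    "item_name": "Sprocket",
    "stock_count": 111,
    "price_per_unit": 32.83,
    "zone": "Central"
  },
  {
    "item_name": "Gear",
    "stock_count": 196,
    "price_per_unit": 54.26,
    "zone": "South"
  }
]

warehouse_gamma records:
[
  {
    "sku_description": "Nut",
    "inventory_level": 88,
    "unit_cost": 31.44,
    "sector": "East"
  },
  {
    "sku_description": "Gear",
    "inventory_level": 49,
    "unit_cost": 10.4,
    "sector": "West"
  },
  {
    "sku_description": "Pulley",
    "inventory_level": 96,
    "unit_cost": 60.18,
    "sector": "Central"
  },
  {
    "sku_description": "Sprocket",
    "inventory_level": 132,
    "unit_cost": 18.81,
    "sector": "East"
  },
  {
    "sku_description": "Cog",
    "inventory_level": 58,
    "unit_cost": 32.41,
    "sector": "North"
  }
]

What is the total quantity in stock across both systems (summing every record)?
926

To reconcile these schemas, identify the field holding the quantity in stock in each system:
1. In warehouse_beta it is "stock_count"
2. In warehouse_gamma it is "inventory_level"

From warehouse_beta: 125 + 71 + 111 + 196 = 503
From warehouse_gamma: 88 + 49 + 96 + 132 + 58 = 423

Total: 503 + 423 = 926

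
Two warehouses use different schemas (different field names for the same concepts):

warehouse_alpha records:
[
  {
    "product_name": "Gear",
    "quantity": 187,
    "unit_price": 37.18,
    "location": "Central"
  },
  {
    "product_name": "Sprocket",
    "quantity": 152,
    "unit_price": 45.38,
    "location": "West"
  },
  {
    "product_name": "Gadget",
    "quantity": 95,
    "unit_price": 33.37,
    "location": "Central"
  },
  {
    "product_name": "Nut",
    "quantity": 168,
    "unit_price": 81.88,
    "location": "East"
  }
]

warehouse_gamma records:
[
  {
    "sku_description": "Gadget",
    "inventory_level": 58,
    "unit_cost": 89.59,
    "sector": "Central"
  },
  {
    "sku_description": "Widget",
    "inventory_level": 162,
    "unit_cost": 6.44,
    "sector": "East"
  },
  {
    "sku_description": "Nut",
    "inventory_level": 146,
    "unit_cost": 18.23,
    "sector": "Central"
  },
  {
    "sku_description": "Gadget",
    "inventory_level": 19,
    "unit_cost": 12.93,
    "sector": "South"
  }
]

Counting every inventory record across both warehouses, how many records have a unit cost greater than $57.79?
2

Schema mapping: "unit_price" (warehouse_alpha) = "unit_cost" (warehouse_gamma) = unit cost

Records > $57.79 in warehouse_alpha: 1
Records > $57.79 in warehouse_gamma: 1

Total count: 1 + 1 = 2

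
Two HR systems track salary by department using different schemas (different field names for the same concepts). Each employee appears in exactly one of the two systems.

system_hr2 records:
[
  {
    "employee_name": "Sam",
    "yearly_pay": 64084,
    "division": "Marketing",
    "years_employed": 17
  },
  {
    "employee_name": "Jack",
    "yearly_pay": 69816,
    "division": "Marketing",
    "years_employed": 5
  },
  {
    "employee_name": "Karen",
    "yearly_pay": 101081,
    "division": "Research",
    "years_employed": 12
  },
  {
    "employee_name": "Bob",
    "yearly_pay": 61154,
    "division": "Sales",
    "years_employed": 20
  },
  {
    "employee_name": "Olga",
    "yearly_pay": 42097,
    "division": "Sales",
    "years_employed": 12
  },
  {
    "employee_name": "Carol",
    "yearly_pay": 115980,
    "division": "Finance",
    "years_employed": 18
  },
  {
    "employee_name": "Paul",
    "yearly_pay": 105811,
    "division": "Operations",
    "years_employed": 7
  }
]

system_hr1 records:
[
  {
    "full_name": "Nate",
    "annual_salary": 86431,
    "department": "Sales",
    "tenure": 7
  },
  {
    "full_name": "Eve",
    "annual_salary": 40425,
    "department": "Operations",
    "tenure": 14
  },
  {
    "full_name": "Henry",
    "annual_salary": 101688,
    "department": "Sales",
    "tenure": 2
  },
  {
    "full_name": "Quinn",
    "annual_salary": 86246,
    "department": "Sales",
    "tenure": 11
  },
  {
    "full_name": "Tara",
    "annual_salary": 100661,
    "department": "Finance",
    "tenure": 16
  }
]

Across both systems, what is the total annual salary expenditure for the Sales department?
377616

Schema mappings:
- "division" (system_hr2) = "department" (system_hr1) = department
- "yearly_pay" (system_hr2) = "annual_salary" (system_hr1) = salary

Sales salaries from system_hr2: 103251
Sales salaries from system_hr1: 274365

Total: 103251 + 274365 = 377616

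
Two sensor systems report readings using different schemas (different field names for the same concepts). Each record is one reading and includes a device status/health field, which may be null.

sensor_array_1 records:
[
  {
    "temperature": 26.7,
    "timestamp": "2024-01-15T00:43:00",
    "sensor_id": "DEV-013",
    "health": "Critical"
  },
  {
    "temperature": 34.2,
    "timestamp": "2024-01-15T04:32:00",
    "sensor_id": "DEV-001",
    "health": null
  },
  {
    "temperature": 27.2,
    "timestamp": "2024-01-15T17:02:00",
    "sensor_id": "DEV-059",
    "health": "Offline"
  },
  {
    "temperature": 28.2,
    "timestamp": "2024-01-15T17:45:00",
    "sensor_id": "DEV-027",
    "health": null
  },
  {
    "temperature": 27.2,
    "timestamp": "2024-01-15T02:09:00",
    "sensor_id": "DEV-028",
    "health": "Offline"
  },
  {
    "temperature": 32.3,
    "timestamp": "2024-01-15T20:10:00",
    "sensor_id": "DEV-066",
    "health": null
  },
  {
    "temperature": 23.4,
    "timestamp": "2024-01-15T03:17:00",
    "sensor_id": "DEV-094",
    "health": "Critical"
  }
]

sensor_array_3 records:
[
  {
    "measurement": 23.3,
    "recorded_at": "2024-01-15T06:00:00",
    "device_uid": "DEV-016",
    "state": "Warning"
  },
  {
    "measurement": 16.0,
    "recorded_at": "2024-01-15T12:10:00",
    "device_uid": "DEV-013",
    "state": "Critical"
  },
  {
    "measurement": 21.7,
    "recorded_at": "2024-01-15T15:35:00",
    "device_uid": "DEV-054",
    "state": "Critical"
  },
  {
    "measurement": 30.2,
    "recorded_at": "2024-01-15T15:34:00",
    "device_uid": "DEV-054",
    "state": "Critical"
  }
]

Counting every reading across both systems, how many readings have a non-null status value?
8

Schema mapping: "health" (sensor_array_1) = "state" (sensor_array_3) = status

Non-null in sensor_array_1: 4
Non-null in sensor_array_3: 4

Total non-null: 4 + 4 = 8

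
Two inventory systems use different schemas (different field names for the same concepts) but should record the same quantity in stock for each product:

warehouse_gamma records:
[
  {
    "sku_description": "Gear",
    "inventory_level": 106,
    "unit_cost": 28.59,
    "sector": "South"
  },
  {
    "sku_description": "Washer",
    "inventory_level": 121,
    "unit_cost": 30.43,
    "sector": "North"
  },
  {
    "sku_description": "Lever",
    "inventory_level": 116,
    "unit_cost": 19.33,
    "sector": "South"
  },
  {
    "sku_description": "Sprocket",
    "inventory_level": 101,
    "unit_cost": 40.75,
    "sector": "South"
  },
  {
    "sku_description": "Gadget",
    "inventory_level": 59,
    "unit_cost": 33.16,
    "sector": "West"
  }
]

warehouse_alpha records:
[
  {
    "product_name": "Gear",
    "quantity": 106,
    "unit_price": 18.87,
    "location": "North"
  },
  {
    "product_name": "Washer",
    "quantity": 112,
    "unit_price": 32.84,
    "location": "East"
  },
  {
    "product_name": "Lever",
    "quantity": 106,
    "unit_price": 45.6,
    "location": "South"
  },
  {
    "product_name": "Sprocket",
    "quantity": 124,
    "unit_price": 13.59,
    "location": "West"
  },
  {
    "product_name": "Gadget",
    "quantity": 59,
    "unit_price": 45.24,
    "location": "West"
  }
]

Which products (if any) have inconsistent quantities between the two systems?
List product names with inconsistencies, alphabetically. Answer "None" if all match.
Lever, Sprocket, Washer

Schema mappings:
- "sku_description" (warehouse_gamma) = "product_name" (warehouse_alpha) = product name
- "inventory_level" (warehouse_gamma) = "quantity" (warehouse_alpha) = quantity

Comparison:
  Gear: 106 vs 106 - MATCH
  Washer: 121 vs 112 - MISMATCH
  Lever: 116 vs 106 - MISMATCH
  Sprocket: 101 vs 124 - MISMATCH
  Gadget: 59 vs 59 - MATCH

Products with inconsistencies: Lever, Sprocket, Washer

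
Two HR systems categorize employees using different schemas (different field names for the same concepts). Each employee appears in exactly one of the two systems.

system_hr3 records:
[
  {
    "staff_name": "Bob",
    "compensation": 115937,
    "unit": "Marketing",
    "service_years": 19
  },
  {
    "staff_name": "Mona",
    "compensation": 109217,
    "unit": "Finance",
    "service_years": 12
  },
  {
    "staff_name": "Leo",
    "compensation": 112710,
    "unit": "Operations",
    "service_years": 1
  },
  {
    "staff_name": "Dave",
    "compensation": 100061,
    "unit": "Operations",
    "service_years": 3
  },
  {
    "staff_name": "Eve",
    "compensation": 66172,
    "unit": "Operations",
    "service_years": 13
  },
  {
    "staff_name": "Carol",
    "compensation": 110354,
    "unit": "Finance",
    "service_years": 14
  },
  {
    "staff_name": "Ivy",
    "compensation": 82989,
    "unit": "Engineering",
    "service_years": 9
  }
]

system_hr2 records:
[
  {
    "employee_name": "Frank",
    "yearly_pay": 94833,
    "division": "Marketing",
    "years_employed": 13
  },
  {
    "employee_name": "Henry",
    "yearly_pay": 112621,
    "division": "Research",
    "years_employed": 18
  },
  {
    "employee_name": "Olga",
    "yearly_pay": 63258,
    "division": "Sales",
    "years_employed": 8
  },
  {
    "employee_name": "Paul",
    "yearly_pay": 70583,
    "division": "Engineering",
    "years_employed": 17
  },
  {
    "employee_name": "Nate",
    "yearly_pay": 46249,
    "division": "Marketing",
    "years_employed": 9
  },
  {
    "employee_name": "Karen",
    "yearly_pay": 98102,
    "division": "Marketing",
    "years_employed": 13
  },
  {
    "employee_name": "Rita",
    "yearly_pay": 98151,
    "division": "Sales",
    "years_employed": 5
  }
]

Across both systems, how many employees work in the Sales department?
2

Schema mapping: "unit" (system_hr3) = "division" (system_hr2) = department

Sales employees in system_hr3: 0
Sales employees in system_hr2: 2

Total in Sales: 0 + 2 = 2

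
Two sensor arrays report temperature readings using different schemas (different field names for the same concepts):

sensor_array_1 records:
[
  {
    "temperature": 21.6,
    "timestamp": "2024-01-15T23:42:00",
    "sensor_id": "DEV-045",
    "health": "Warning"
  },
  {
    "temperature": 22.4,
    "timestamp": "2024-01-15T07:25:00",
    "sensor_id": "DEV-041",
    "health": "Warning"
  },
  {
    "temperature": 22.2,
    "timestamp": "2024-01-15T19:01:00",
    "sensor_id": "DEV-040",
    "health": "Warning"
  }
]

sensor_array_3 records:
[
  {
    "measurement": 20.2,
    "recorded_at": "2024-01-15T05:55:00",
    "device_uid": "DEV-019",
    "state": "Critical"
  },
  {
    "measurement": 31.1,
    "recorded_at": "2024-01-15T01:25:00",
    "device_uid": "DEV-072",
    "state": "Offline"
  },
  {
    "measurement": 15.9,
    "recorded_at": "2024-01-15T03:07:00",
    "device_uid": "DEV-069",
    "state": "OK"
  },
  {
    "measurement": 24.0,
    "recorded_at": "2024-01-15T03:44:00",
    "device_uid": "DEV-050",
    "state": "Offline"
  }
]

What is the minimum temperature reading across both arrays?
15.9

Schema mapping: "temperature" (sensor_array_1) = "measurement" (sensor_array_3) = temperature reading

Minimum in sensor_array_1: 21.6
Minimum in sensor_array_3: 15.9

Overall minimum: min(21.6, 15.9) = 15.9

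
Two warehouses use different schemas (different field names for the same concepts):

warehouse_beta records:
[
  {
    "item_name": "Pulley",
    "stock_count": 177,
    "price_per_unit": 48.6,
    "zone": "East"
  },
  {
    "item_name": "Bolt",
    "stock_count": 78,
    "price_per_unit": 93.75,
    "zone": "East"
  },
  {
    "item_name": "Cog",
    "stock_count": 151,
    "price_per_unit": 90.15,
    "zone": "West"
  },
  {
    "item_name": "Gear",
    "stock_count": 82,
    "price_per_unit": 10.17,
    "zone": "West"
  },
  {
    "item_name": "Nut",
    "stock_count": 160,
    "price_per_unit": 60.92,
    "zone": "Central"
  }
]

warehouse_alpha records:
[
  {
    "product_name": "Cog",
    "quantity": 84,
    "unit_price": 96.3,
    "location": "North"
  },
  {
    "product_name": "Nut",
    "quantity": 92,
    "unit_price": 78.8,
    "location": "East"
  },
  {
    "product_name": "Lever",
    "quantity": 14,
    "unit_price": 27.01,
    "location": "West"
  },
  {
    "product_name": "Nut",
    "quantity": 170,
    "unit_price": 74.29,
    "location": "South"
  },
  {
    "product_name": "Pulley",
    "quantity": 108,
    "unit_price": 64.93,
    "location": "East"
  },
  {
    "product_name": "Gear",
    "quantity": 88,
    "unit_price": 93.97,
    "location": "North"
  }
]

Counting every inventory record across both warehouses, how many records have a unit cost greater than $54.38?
8

Schema mapping: "price_per_unit" (warehouse_beta) = "unit_price" (warehouse_alpha) = unit cost

Records > $54.38 in warehouse_beta: 3
Records > $54.38 in warehouse_alpha: 5

Total count: 3 + 5 = 8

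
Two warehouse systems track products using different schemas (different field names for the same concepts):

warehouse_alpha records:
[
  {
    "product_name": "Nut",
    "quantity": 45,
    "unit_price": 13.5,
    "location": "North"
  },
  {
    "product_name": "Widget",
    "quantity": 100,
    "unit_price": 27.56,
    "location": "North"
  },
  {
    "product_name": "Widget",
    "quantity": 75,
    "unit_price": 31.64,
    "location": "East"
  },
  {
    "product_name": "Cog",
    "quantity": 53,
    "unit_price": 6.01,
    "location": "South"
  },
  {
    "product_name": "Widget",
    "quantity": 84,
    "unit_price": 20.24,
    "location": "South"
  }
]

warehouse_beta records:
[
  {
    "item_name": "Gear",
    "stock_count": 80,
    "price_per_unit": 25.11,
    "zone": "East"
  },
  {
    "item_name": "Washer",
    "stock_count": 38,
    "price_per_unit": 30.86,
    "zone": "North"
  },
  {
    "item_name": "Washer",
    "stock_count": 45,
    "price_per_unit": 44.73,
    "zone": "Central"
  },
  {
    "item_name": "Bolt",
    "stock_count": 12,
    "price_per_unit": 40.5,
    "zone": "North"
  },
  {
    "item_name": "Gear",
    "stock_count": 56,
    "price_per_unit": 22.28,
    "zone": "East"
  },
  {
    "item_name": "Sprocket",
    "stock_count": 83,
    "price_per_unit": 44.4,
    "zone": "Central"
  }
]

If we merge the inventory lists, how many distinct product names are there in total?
7

Schema mapping: "product_name" (warehouse_alpha) = "item_name" (warehouse_beta) = product name

Products in warehouse_alpha: ['Cog', 'Nut', 'Widget']
Products in warehouse_beta: ['Bolt', 'Gear', 'Sprocket', 'Washer']

Union (unique products): ['Bolt', 'Cog', 'Gear', 'Nut', 'Sprocket', 'Washer', 'Widget']
Count: 7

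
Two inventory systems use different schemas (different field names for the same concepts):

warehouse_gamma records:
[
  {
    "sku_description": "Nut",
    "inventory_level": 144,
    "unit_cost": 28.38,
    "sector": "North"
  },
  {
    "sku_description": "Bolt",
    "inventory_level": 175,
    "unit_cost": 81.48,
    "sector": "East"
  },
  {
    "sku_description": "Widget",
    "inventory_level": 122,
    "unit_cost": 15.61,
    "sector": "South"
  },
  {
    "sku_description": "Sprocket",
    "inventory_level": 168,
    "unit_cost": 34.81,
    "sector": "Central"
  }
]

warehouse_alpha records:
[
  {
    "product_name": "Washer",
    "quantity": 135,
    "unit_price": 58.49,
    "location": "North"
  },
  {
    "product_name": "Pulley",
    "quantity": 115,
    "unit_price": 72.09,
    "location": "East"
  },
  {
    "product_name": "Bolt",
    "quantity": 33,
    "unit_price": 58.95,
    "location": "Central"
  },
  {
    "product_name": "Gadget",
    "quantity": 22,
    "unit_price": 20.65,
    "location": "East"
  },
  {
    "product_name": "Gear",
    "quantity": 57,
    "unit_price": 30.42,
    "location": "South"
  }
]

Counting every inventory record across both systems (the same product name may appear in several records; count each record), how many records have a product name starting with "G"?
2

Schema mapping: "sku_description" (warehouse_gamma) = "product_name" (warehouse_alpha) = product name

Records with product name starting with "G" in warehouse_gamma: 0
Records with product name starting with "G" in warehouse_alpha: 2

Total: 0 + 2 = 2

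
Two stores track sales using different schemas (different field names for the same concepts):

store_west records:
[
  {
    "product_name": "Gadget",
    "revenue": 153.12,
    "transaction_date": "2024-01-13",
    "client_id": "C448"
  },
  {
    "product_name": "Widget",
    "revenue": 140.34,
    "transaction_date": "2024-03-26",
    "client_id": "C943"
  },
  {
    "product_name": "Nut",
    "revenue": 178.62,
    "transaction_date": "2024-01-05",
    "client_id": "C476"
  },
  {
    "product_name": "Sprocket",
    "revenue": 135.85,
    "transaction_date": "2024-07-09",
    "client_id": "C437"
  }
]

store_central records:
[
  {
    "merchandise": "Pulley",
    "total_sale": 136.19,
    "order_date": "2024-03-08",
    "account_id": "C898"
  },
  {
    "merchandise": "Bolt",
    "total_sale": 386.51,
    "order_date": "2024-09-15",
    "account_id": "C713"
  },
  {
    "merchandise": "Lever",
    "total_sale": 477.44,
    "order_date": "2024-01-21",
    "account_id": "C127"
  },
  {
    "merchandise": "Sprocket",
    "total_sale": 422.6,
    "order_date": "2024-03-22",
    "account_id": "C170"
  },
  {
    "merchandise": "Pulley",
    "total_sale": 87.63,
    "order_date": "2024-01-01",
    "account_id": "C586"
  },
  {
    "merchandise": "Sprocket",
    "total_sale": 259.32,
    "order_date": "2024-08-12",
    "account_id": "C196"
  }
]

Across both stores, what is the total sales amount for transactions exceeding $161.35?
1724.49

Schema mapping: "revenue" (store_west) = "total_sale" (store_central) = sale amount

Sum of sales > $161.35 in store_west: 178.62
Sum of sales > $161.35 in store_central: 1545.87

Total: 178.62 + 1545.87 = 1724.49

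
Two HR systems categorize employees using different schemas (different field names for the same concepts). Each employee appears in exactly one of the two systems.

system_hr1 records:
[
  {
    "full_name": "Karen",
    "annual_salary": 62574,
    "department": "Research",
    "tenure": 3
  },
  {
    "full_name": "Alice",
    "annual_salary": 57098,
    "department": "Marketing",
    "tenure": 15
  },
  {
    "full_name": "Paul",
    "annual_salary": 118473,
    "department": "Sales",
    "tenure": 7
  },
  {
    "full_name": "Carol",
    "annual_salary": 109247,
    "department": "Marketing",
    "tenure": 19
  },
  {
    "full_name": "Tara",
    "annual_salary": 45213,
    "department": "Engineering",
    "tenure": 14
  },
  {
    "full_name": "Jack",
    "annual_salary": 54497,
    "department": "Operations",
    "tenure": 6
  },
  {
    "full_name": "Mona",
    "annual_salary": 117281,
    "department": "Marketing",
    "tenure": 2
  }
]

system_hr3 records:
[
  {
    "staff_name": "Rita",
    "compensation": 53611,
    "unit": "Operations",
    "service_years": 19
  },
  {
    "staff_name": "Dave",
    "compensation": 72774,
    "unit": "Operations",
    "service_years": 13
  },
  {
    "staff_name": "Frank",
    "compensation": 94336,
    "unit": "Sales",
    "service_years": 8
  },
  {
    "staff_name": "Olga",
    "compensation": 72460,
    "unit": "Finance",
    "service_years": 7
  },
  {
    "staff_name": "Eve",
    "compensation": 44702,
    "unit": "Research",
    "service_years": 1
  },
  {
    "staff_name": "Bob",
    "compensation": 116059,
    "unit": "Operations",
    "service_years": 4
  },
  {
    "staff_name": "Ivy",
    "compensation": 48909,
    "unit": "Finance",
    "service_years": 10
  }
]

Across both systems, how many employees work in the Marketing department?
3

Schema mapping: "department" (system_hr1) = "unit" (system_hr3) = department

Marketing employees in system_hr1: 3
Marketing employees in system_hr3: 0

Total in Marketing: 3 + 0 = 3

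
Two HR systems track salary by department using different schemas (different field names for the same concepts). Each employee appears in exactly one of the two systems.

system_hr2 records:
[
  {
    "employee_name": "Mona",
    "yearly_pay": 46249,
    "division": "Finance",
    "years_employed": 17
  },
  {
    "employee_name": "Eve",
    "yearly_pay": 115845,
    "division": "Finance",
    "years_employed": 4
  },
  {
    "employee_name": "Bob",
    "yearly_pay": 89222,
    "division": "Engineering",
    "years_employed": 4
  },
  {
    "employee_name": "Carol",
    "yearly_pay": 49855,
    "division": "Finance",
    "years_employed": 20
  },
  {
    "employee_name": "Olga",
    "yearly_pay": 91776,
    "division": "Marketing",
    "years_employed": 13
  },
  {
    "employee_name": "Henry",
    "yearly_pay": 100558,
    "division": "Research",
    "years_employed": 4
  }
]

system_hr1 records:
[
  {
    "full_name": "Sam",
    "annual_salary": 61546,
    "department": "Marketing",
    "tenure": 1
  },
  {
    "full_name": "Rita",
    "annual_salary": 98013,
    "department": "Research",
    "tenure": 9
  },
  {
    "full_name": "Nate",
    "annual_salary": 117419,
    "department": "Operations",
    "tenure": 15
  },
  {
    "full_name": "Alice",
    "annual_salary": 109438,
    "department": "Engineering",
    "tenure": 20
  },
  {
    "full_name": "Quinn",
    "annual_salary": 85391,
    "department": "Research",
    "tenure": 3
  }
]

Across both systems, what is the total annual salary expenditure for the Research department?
283962

Schema mappings:
- "division" (system_hr2) = "department" (system_hr1) = department
- "yearly_pay" (system_hr2) = "annual_salary" (system_hr1) = salary

Research salaries from system_hr2: 100558
Research salaries from system_hr1: 183404

Total: 100558 + 183404 = 283962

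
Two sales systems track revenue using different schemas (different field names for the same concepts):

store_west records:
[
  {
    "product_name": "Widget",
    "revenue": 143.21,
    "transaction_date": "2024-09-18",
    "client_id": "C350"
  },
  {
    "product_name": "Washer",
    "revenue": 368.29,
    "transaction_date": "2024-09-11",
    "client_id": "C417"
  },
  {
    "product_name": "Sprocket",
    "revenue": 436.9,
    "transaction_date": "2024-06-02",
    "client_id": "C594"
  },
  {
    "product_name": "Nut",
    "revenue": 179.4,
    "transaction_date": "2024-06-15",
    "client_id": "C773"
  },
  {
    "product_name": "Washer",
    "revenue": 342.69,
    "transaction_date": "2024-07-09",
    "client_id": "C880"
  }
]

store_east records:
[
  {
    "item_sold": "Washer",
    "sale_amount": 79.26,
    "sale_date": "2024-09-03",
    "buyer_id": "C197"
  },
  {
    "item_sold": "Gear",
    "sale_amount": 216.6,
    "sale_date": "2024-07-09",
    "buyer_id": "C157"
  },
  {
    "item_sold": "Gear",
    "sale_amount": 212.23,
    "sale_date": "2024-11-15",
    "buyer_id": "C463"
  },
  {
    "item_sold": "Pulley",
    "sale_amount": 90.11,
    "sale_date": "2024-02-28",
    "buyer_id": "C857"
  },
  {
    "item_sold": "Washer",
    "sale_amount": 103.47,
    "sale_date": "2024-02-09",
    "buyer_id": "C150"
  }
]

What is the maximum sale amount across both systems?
436.9

Reconcile: "revenue" (store_west) = "sale_amount" (store_east) = sale amount

Maximum in store_west: 436.9
Maximum in store_east: 216.6

Overall maximum: max(436.9, 216.6) = 436.9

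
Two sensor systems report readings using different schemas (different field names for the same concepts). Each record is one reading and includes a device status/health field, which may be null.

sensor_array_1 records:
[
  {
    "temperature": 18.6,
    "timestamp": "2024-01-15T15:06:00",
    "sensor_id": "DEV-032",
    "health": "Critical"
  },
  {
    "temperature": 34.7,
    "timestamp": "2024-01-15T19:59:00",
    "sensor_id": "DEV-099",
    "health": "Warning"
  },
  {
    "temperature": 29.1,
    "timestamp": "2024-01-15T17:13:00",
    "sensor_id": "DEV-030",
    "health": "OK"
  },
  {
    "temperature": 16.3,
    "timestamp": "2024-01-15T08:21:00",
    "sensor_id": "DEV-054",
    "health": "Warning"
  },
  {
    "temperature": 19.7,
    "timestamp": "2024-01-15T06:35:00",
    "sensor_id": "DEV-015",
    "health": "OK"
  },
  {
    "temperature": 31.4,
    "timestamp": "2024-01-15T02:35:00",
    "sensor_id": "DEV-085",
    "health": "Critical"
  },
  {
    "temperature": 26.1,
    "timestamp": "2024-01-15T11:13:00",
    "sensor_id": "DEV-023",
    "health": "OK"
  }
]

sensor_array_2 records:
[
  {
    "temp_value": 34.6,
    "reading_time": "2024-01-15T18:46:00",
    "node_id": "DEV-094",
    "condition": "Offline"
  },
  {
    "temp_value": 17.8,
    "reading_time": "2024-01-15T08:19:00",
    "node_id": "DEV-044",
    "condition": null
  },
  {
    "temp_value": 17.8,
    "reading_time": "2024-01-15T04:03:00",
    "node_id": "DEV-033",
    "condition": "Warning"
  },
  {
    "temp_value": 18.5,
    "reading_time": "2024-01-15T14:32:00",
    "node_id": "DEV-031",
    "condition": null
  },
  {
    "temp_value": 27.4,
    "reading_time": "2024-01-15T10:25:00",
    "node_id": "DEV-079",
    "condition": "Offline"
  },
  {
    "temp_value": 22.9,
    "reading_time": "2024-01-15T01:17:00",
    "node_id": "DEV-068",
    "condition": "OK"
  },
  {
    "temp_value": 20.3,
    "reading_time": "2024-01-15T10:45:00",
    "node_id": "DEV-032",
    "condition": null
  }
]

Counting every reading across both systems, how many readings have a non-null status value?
11

Schema mapping: "health" (sensor_array_1) = "condition" (sensor_array_2) = status

Non-null in sensor_array_1: 7
Non-null in sensor_array_2: 4

Total non-null: 7 + 4 = 11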